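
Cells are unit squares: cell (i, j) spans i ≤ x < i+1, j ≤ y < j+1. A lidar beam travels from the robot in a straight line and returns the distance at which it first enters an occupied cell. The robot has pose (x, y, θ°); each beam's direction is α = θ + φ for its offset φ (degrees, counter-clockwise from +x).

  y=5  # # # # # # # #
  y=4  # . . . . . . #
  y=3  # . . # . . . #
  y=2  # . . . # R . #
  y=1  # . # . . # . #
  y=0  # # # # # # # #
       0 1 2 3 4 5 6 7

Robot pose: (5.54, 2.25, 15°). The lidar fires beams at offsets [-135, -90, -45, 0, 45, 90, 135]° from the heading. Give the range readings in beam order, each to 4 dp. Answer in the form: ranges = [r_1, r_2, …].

beam 1: φ=-135°, α=240°
  dir = (cos 240°, sin 240°) = (-0.5000, -0.8660); from cell (5,2)
  next x-line at t=1.0800, next y-line at t=0.2887; Δt_x=2.0000, Δt_y=1.1547
    y: enter (5,1) at t=0.2887 ← occupied
  → r_1 = 0.2887
beam 2: φ=-90°, α=285°
  dir = (cos 285°, sin 285°) = (0.2588, -0.9659); from cell (5,2)
  next x-line at t=1.7773, next y-line at t=0.2588; Δt_x=3.8637, Δt_y=1.0353
    y: enter (5,1) at t=0.2588 ← occupied
  → r_2 = 0.2588
beam 3: φ=-45°, α=330°
  dir = (cos 330°, sin 330°) = (0.8660, -0.5000); from cell (5,2)
  next x-line at t=0.5312, next y-line at t=0.5000; Δt_x=1.1547, Δt_y=2.0000
    y: enter (5,1) at t=0.5000 ← occupied
  → r_3 = 0.5000
beam 4: φ=0°, α=15°
  dir = (cos 15°, sin 15°) = (0.9659, 0.2588); from cell (5,2)
  next x-line at t=0.4762, next y-line at t=2.8978; Δt_x=1.0353, Δt_y=3.8637
    x: enter (6,2) at t=0.4762
    x: enter (7,2) at t=1.5115 ← occupied
  → r_4 = 1.5115
beam 5: φ=45°, α=60°
  dir = (cos 60°, sin 60°) = (0.5000, 0.8660); from cell (5,2)
  next x-line at t=0.9200, next y-line at t=0.8660; Δt_x=2.0000, Δt_y=1.1547
    y: enter (5,3) at t=0.8660
    x: enter (6,3) at t=0.9200
    y: enter (6,4) at t=2.0207
    x: enter (7,4) at t=2.9200 ← occupied
  → r_5 = 2.9200
beam 6: φ=90°, α=105°
  dir = (cos 105°, sin 105°) = (-0.2588, 0.9659); from cell (5,2)
  next x-line at t=2.0864, next y-line at t=0.7765; Δt_x=3.8637, Δt_y=1.0353
    y: enter (5,3) at t=0.7765
    y: enter (5,4) at t=1.8117
    x: enter (4,4) at t=2.0864
    y: enter (4,5) at t=2.8470 ← occupied
  → r_6 = 2.8470
beam 7: φ=135°, α=150°
  dir = (cos 150°, sin 150°) = (-0.8660, 0.5000); from cell (5,2)
  next x-line at t=0.6235, next y-line at t=1.5000; Δt_x=1.1547, Δt_y=2.0000
    x: enter (4,2) at t=0.6235 ← occupied
  → r_7 = 0.6235

ranges = [0.2887, 0.2588, 0.5000, 1.5115, 2.9200, 2.8470, 0.6235]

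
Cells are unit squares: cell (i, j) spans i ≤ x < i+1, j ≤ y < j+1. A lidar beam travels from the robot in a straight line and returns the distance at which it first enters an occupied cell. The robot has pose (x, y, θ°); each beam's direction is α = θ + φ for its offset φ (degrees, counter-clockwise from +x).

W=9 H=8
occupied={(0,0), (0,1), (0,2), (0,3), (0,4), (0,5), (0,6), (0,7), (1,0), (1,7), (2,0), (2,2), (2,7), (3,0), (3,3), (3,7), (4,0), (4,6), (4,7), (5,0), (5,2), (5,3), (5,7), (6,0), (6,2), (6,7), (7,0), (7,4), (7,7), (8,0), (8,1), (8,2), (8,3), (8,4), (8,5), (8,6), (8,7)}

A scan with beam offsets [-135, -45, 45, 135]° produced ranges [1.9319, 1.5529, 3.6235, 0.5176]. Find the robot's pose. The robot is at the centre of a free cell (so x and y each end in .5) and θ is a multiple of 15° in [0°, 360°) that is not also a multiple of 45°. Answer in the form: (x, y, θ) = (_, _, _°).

(x, y, θ) = (1.5, 3.5, 30°)

Enumerate (i+0.5, j+0.5, θ) over the 35 free cells and 16 admissible headings. For each, cast all 4 beams and compare to the given ranges.
  (2.5, 4.5, 345°): beam 1 = 1.7321 ≠ 1.9319 ✗
  (1.5, 6.5, 195°): beam 1 = 0.5774 ≠ 1.9319 ✗
  (7.5, 2.5, 345°): beam 1 = 0.5774 ≠ 1.9319 ✗
  (2.5, 3.5, 75°): beam 1 = 0.5774 ≠ 1.9319 ✗
  …
  (1.5, 3.5, 30°): r_1=1.9319, r_2=1.5529, r_3=3.6235, r_4=0.5176 — all match ✓
Only this pose fits every beam.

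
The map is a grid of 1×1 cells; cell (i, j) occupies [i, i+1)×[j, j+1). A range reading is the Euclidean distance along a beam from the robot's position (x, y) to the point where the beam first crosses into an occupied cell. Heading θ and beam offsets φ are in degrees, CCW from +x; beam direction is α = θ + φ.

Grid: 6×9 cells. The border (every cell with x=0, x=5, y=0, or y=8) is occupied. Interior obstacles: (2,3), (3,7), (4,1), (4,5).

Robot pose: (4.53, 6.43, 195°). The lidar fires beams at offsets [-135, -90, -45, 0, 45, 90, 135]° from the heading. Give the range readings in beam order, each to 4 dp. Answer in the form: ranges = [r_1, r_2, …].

beam 1: φ=-135°, α=60°
  direction (0.5000, 0.8660); cell (4,6); t to first gridline: x 0.9400, y 0.6582 (then +2.0000 / +1.1547)
    (4,7) via y @ 0.6582
    (5,7) via x @ 0.9400  # hit
  → r_1 = 0.9400
beam 2: φ=-90°, α=105°
  direction (-0.2588, 0.9659); cell (4,6); t to first gridline: x 2.0478, y 0.5901 (then +3.8637 / +1.0353)
    (4,7) via y @ 0.5901
    (4,8) via y @ 1.6254  # hit
  → r_2 = 1.6254
beam 3: φ=-45°, α=150°
  direction (-0.8660, 0.5000); cell (4,6); t to first gridline: x 0.6120, y 1.1400 (then +1.1547 / +2.0000)
    (3,6) via x @ 0.6120
    (3,7) via y @ 1.1400  # hit
  → r_3 = 1.1400
beam 4: φ=0°, α=195°
  direction (-0.9659, -0.2588); cell (4,6); t to first gridline: x 0.5487, y 1.6614 (then +1.0353 / +3.8637)
    (3,6) via x @ 0.5487
    (2,6) via x @ 1.5840
    (2,5) via y @ 1.6614
    (1,5) via x @ 2.6192
    (0,5) via x @ 3.6545  # hit
  → r_4 = 3.6545
beam 5: φ=45°, α=240°
  direction (-0.5000, -0.8660); cell (4,6); t to first gridline: x 1.0600, y 0.4965 (then +2.0000 / +1.1547)
    (4,5) via y @ 0.4965  # hit
  → r_5 = 0.4965
beam 6: φ=90°, α=285°
  direction (0.2588, -0.9659); cell (4,6); t to first gridline: x 1.8159, y 0.4452 (then +3.8637 / +1.0353)
    (4,5) via y @ 0.4452  # hit
  → r_6 = 0.4452
beam 7: φ=135°, α=330°
  direction (0.8660, -0.5000); cell (4,6); t to first gridline: x 0.5427, y 0.8600 (then +1.1547 / +2.0000)
    (5,6) via x @ 0.5427  # hit
  → r_7 = 0.5427

ranges = [0.9400, 1.6254, 1.1400, 3.6545, 0.4965, 0.4452, 0.5427]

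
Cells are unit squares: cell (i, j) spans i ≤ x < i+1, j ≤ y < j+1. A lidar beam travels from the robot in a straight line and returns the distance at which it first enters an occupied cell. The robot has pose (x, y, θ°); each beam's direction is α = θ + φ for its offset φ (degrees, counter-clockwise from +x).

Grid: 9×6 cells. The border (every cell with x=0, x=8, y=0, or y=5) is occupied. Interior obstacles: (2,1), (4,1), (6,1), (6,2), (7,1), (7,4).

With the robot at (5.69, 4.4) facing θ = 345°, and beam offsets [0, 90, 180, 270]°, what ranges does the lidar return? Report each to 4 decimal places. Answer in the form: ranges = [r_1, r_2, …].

beam 1: φ=0°, α=345°
  dir = (cos 345°, sin 345°) = (0.9659, -0.2588); from cell (5,4)
  next x-line at t=0.3209, next y-line at t=1.5455; Δt_x=1.0353, Δt_y=3.8637
    x: enter (6,4) at t=0.3209
    x: enter (7,4) at t=1.3562 ← occupied
  → r_1 = 1.3562
beam 2: φ=90°, α=75°
  dir = (cos 75°, sin 75°) = (0.2588, 0.9659); from cell (5,4)
  next x-line at t=1.1977, next y-line at t=0.6212; Δt_x=3.8637, Δt_y=1.0353
    y: enter (5,5) at t=0.6212 ← occupied
  → r_2 = 0.6212
beam 3: φ=180°, α=165°
  dir = (cos 165°, sin 165°) = (-0.9659, 0.2588); from cell (5,4)
  next x-line at t=0.7143, next y-line at t=2.3182; Δt_x=1.0353, Δt_y=3.8637
    x: enter (4,4) at t=0.7143
    x: enter (3,4) at t=1.7496
    y: enter (3,5) at t=2.3182 ← occupied
  → r_3 = 2.3182
beam 4: φ=270°, α=255°
  dir = (cos 255°, sin 255°) = (-0.2588, -0.9659); from cell (5,4)
  next x-line at t=2.6660, next y-line at t=0.4141; Δt_x=3.8637, Δt_y=1.0353
    y: enter (5,3) at t=0.4141
    y: enter (5,2) at t=1.4494
    y: enter (5,1) at t=2.4847
    x: enter (4,1) at t=2.6660 ← occupied
  → r_4 = 2.6660

ranges = [1.3562, 0.6212, 2.3182, 2.6660]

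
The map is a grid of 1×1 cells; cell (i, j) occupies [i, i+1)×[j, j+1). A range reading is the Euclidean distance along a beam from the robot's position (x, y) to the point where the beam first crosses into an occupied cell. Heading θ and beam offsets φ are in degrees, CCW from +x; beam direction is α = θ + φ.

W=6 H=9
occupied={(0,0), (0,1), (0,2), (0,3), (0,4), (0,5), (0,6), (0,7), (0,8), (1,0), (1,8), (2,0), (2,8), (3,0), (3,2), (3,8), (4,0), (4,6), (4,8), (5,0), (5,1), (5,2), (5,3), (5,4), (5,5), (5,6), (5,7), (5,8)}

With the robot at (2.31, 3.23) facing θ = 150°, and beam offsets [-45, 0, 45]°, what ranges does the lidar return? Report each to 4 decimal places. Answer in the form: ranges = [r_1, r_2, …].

beam 1: φ=-45°, α=105°
  cosα=-0.2588 sinα=0.9659 | (2,3) | tMaxX 1.1977 tMaxY 0.7972 | tΔX 3.8637 tΔY 1.0353
    t=0.7972 [y] (2,4)
    t=1.1977 [x] (1,4)
    t=1.8324 [y] (1,5)
    t=2.8677 [y] (1,6)
    t=3.9030 [y] (1,7)
    t=4.9383 [y] (1,8) — stop
  → r_1 = 4.9383
beam 2: φ=0°, α=150°
  cosα=-0.8660 sinα=0.5000 | (2,3) | tMaxX 0.3580 tMaxY 1.5400 | tΔX 1.1547 tΔY 2.0000
    t=0.3580 [x] (1,3)
    t=1.5127 [x] (0,3) — stop
  → r_2 = 1.5127
beam 3: φ=45°, α=195°
  cosα=-0.9659 sinα=-0.2588 | (2,3) | tMaxX 0.3209 tMaxY 0.8887 | tΔX 1.0353 tΔY 3.8637
    t=0.3209 [x] (1,3)
    t=0.8887 [y] (1,2)
    t=1.3562 [x] (0,2) — stop
  → r_3 = 1.3562

ranges = [4.9383, 1.5127, 1.3562]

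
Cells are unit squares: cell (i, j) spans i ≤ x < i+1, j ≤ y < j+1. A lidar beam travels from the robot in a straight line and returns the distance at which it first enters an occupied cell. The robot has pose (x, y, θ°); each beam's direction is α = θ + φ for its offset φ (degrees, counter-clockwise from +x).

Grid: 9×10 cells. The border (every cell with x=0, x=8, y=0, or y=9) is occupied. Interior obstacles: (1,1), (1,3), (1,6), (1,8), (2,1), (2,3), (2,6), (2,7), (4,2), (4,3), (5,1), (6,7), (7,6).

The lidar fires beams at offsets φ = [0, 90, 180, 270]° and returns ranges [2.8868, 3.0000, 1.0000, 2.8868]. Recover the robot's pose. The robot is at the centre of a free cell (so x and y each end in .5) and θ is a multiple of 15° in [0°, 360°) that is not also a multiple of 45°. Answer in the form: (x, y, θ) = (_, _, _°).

Enumerate (i+0.5, j+0.5, θ) over the 43 free cells and 16 admissible headings. For each, cast all 4 beams and compare to the given ranges.
  (3.5, 5.5, 195°): beam 1 = 2.5882 ≠ 2.8868 ✗
  (5.5, 4.5, 120°): beam 1 = 5.1962 ≠ 2.8868 ✗
  (5.5, 3.5, 330°): beam 3 = 0.5774 ≠ 1.0000 ✗
  (6.5, 5.5, 15°): beam 1 = 1.5529 ≠ 2.8868 ✗
  (7.5, 2.5, 195°): beam 1 = 1.9319 ≠ 2.8868 ✗
  …
  (5.5, 4.5, 60°): r_1=2.8868, r_2=3.0000, r_3=1.0000, r_4=2.8868 — all match ✓
Unique over the lattice → pose = (5.5, 4.5, 60°).

(x, y, θ) = (5.5, 4.5, 60°)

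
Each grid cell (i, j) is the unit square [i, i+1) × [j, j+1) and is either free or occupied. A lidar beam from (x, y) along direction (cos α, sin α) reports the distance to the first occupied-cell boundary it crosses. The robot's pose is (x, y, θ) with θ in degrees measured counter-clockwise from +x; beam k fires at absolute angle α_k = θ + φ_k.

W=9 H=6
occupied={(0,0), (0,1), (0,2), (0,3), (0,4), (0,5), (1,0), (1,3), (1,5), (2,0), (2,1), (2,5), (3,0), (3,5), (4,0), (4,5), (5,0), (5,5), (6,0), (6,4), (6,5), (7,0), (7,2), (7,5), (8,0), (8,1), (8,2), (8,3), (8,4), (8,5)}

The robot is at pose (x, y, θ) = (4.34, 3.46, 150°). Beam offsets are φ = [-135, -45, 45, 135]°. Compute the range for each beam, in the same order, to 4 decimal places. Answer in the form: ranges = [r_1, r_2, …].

beam 1: φ=-135°, α=15°
  d=(0.9659,0.2588)  start (4,3)  tX=0.6833 tY=2.0864  stride 1/|dx|=1.0353 1/|dy|=3.8637
    cross x-line → (5,3), t=0.6833
    cross x-line → (6,3), t=1.7186
    cross y-line → (6,4), t=2.0864 (wall)
  → r_1 = 2.0864
beam 2: φ=-45°, α=105°
  d=(-0.2588,0.9659)  start (4,3)  tX=1.3137 tY=0.5590  stride 1/|dx|=3.8637 1/|dy|=1.0353
    cross y-line → (4,4), t=0.5590
    cross x-line → (3,4), t=1.3137
    cross y-line → (3,5), t=1.5943 (wall)
  → r_2 = 1.5943
beam 3: φ=45°, α=195°
  d=(-0.9659,-0.2588)  start (4,3)  tX=0.3520 tY=1.7773  stride 1/|dx|=1.0353 1/|dy|=3.8637
    cross x-line → (3,3), t=0.3520
    cross x-line → (2,3), t=1.3873
    cross y-line → (2,2), t=1.7773
    cross x-line → (1,2), t=2.4225
    cross x-line → (0,2), t=3.4578 (wall)
  → r_3 = 3.4578
beam 4: φ=135°, α=285°
  d=(0.2588,-0.9659)  start (4,3)  tX=2.5500 tY=0.4762  stride 1/|dx|=3.8637 1/|dy|=1.0353
    cross y-line → (4,2), t=0.4762
    cross y-line → (4,1), t=1.5115
    cross y-line → (4,0), t=2.5468 (wall)
  → r_4 = 2.5468

ranges = [2.0864, 1.5943, 3.4578, 2.5468]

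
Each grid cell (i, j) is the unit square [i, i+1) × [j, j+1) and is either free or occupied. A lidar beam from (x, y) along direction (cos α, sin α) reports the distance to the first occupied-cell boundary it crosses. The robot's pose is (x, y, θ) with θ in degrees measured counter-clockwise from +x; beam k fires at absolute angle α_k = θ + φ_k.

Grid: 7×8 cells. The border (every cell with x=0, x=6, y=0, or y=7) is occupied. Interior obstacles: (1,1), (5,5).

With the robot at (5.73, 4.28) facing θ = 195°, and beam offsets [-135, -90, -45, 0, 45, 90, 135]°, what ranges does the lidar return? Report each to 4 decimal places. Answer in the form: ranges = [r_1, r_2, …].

ranges = [0.5400, 0.7454, 5.4400, 4.8969, 3.7874, 1.0432, 0.3118]

beam 1: φ=-135°, α=60°
  dir = (cos 60°, sin 60°) = (0.5000, 0.8660); from cell (5,4)
  next x-line at t=0.5400, next y-line at t=0.8314; Δt_x=2.0000, Δt_y=1.1547
    x: enter (6,4) at t=0.5400 ← occupied
  → r_1 = 0.5400
beam 2: φ=-90°, α=105°
  dir = (cos 105°, sin 105°) = (-0.2588, 0.9659); from cell (5,4)
  next x-line at t=2.8205, next y-line at t=0.7454; Δt_x=3.8637, Δt_y=1.0353
    y: enter (5,5) at t=0.7454 ← occupied
  → r_2 = 0.7454
beam 3: φ=-45°, α=150°
  dir = (cos 150°, sin 150°) = (-0.8660, 0.5000); from cell (5,4)
  next x-line at t=0.8429, next y-line at t=1.4400; Δt_x=1.1547, Δt_y=2.0000
    x: enter (4,4) at t=0.8429
    y: enter (4,5) at t=1.4400
    x: enter (3,5) at t=1.9976
    x: enter (2,5) at t=3.1523
    y: enter (2,6) at t=3.4400
    x: enter (1,6) at t=4.3070
    y: enter (1,7) at t=5.4400 ← occupied
  → r_3 = 5.4400
beam 4: φ=0°, α=195°
  dir = (cos 195°, sin 195°) = (-0.9659, -0.2588); from cell (5,4)
  next x-line at t=0.7558, next y-line at t=1.0818; Δt_x=1.0353, Δt_y=3.8637
    x: enter (4,4) at t=0.7558
    y: enter (4,3) at t=1.0818
    x: enter (3,3) at t=1.7910
    x: enter (2,3) at t=2.8263
    x: enter (1,3) at t=3.8616
    x: enter (0,3) at t=4.8969 ← occupied
  → r_4 = 4.8969
beam 5: φ=45°, α=240°
  dir = (cos 240°, sin 240°) = (-0.5000, -0.8660); from cell (5,4)
  next x-line at t=1.4600, next y-line at t=0.3233; Δt_x=2.0000, Δt_y=1.1547
    y: enter (5,3) at t=0.3233
    x: enter (4,3) at t=1.4600
    y: enter (4,2) at t=1.4780
    y: enter (4,1) at t=2.6327
    x: enter (3,1) at t=3.4600
    y: enter (3,0) at t=3.7874 ← occupied
  → r_5 = 3.7874
beam 6: φ=90°, α=285°
  dir = (cos 285°, sin 285°) = (0.2588, -0.9659); from cell (5,4)
  next x-line at t=1.0432, next y-line at t=0.2899; Δt_x=3.8637, Δt_y=1.0353
    y: enter (5,3) at t=0.2899
    x: enter (6,3) at t=1.0432 ← occupied
  → r_6 = 1.0432
beam 7: φ=135°, α=330°
  dir = (cos 330°, sin 330°) = (0.8660, -0.5000); from cell (5,4)
  next x-line at t=0.3118, next y-line at t=0.5600; Δt_x=1.1547, Δt_y=2.0000
    x: enter (6,4) at t=0.3118 ← occupied
  → r_7 = 0.3118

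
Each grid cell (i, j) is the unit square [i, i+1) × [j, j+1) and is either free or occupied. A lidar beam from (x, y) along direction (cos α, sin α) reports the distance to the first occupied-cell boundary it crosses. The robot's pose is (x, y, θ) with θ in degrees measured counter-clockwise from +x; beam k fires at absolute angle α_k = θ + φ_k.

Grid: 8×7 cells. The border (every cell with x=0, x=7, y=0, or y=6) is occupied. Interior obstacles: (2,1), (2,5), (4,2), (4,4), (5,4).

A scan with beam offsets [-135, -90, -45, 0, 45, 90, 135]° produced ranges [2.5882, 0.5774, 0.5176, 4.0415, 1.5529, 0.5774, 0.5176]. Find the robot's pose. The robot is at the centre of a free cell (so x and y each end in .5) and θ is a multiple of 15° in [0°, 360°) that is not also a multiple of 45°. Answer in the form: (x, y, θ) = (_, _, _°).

Candidates: 25 free-cell centres × 16 headings = 400 poses. Raycast each; keep the one whose scan matches to 4 dp.
  (1.5, 5.5, 195°): beam 1 = 0.5774 ≠ 2.5882 ✗
  (6.5, 1.5, 300°): beam 1 = 1.9319 ≠ 2.5882 ✗
  (1.5, 2.5, 330°): beam 1 = 0.5176 ≠ 2.5882 ✗
  (3.5, 1.5, 75°): beam 1 = 0.5774 ≠ 2.5882 ✗
  …
  (4.5, 1.5, 150°): r_1=2.5882, r_2=0.5774, r_3=0.5176, r_4=4.0415, r_5=1.5529, r_6=0.5774, r_7=0.5176 — all match ✓
Only this pose fits every beam.

(x, y, θ) = (4.5, 1.5, 150°)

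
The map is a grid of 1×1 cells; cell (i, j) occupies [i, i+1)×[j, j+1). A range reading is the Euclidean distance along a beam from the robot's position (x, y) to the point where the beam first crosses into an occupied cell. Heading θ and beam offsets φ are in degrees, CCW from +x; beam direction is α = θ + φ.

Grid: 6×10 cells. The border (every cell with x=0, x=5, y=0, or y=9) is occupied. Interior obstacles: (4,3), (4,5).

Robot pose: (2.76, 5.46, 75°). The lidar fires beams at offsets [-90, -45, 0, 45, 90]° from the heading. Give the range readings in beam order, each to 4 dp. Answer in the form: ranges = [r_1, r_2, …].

ranges = [1.2837, 2.5865, 3.6649, 3.5200, 1.8221]

beam 1: φ=-90°, α=345°
  dir = (cos 345°, sin 345°) = (0.9659, -0.2588); from cell (2,5)
  next x-line at t=0.2485, next y-line at t=1.7773; Δt_x=1.0353, Δt_y=3.8637
    x: enter (3,5) at t=0.2485
    x: enter (4,5) at t=1.2837 ← occupied
  → r_1 = 1.2837
beam 2: φ=-45°, α=30°
  dir = (cos 30°, sin 30°) = (0.8660, 0.5000); from cell (2,5)
  next x-line at t=0.2771, next y-line at t=1.0800; Δt_x=1.1547, Δt_y=2.0000
    x: enter (3,5) at t=0.2771
    y: enter (3,6) at t=1.0800
    x: enter (4,6) at t=1.4318
    x: enter (5,6) at t=2.5865 ← occupied
  → r_2 = 2.5865
beam 3: φ=0°, α=75°
  dir = (cos 75°, sin 75°) = (0.2588, 0.9659); from cell (2,5)
  next x-line at t=0.9273, next y-line at t=0.5590; Δt_x=3.8637, Δt_y=1.0353
    y: enter (2,6) at t=0.5590
    x: enter (3,6) at t=0.9273
    y: enter (3,7) at t=1.5943
    y: enter (3,8) at t=2.6296
    y: enter (3,9) at t=3.6649 ← occupied
  → r_3 = 3.6649
beam 4: φ=45°, α=120°
  dir = (cos 120°, sin 120°) = (-0.5000, 0.8660); from cell (2,5)
  next x-line at t=1.5200, next y-line at t=0.6235; Δt_x=2.0000, Δt_y=1.1547
    y: enter (2,6) at t=0.6235
    x: enter (1,6) at t=1.5200
    y: enter (1,7) at t=1.7782
    y: enter (1,8) at t=2.9329
    x: enter (0,8) at t=3.5200 ← occupied
  → r_4 = 3.5200
beam 5: φ=90°, α=165°
  dir = (cos 165°, sin 165°) = (-0.9659, 0.2588); from cell (2,5)
  next x-line at t=0.7868, next y-line at t=2.0864; Δt_x=1.0353, Δt_y=3.8637
    x: enter (1,5) at t=0.7868
    x: enter (0,5) at t=1.8221 ← occupied
  → r_5 = 1.8221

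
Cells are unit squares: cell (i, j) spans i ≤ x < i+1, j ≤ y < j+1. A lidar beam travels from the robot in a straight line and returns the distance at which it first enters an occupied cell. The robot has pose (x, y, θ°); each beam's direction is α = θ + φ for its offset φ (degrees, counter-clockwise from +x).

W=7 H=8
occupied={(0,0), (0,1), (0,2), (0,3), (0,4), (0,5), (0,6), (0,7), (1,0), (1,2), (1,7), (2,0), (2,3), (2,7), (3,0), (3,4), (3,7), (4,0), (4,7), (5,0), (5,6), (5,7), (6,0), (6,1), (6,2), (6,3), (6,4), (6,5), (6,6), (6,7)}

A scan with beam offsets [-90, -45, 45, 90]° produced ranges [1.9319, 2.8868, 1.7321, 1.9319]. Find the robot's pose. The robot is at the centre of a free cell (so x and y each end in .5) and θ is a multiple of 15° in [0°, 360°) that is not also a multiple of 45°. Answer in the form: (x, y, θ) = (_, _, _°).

(x, y, θ) = (3.5, 1.5, 75°)

The pose lattice has 26·16 = 416 candidates. Test each by forward raycasting.
  (3.5, 1.5, 30°): beam 1 = 0.5774 ≠ 1.9319 ✗
  (4.5, 3.5, 105°): beam 1 = 1.5529 ≠ 1.9319 ✗
  (3.5, 6.5, 75°): beam 1 = 1.5529 ≠ 1.9319 ✗
  (5.5, 4.5, 105°): beam 1 = 0.5176 ≠ 1.9319 ✗
  …
  (3.5, 1.5, 75°): r_1=1.9319, r_2=2.8868, r_3=1.7321, r_4=1.9319 — all match ✓
Unique over the lattice → pose = (3.5, 1.5, 75°).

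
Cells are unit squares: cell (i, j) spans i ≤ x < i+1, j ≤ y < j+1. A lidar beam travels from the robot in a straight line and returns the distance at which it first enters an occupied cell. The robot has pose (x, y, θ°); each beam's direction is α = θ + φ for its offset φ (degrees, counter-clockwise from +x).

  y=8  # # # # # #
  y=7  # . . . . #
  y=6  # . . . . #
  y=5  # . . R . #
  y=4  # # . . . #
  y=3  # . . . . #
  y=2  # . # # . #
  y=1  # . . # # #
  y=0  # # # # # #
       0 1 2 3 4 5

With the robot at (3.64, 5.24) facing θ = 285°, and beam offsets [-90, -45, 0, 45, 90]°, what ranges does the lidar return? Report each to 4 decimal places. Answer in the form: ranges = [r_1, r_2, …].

ranges = [1.6979, 2.5865, 3.3543, 1.5704, 1.4080]

beam 1: φ=-90°, α=195°
  direction (-0.9659, -0.2588); cell (3,5); t to first gridline: x 0.6626, y 0.9273 (then +1.0353 / +3.8637)
    (2,5) via x @ 0.6626
    (2,4) via y @ 0.9273
    (1,4) via x @ 1.6979  # hit
  → r_1 = 1.6979
beam 2: φ=-45°, α=240°
  direction (-0.5000, -0.8660); cell (3,5); t to first gridline: x 1.2800, y 0.2771 (then +2.0000 / +1.1547)
    (3,4) via y @ 0.2771
    (2,4) via x @ 1.2800
    (2,3) via y @ 1.4318
    (2,2) via y @ 2.5865  # hit
  → r_2 = 2.5865
beam 3: φ=0°, α=285°
  direction (0.2588, -0.9659); cell (3,5); t to first gridline: x 1.3909, y 0.2485 (then +3.8637 / +1.0353)
    (3,4) via y @ 0.2485
    (3,3) via y @ 1.2837
    (4,3) via x @ 1.3909
    (4,2) via y @ 2.3190
    (4,1) via y @ 3.3543  # hit
  → r_3 = 3.3543
beam 4: φ=45°, α=330°
  direction (0.8660, -0.5000); cell (3,5); t to first gridline: x 0.4157, y 0.4800 (then +1.1547 / +2.0000)
    (4,5) via x @ 0.4157
    (4,4) via y @ 0.4800
    (5,4) via x @ 1.5704  # hit
  → r_4 = 1.5704
beam 5: φ=90°, α=15°
  direction (0.9659, 0.2588); cell (3,5); t to first gridline: x 0.3727, y 2.9364 (then +1.0353 / +3.8637)
    (4,5) via x @ 0.3727
    (5,5) via x @ 1.4080  # hit
  → r_5 = 1.4080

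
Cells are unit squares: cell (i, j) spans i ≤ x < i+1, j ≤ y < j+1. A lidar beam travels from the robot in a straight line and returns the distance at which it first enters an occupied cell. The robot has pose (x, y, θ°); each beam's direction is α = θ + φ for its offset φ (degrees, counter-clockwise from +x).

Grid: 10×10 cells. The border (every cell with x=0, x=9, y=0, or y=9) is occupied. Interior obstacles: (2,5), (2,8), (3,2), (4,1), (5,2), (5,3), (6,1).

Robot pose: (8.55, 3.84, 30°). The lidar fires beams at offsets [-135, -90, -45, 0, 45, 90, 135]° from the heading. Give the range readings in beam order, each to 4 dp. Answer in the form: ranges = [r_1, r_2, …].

ranges = [2.9402, 0.9000, 0.4659, 0.5196, 1.7387, 5.9583, 5.7458]

beam 1: φ=-135°, α=255°
  dir = (cos 255°, sin 255°) = (-0.2588, -0.9659); from cell (8,3)
  next x-line at t=2.1250, next y-line at t=0.8696; Δt_x=3.8637, Δt_y=1.0353
    y: enter (8,2) at t=0.8696
    y: enter (8,1) at t=1.9049
    x: enter (7,1) at t=2.1250
    y: enter (7,0) at t=2.9402 ← occupied
  → r_1 = 2.9402
beam 2: φ=-90°, α=300°
  dir = (cos 300°, sin 300°) = (0.5000, -0.8660); from cell (8,3)
  next x-line at t=0.9000, next y-line at t=0.9699; Δt_x=2.0000, Δt_y=1.1547
    x: enter (9,3) at t=0.9000 ← occupied
  → r_2 = 0.9000
beam 3: φ=-45°, α=345°
  dir = (cos 345°, sin 345°) = (0.9659, -0.2588); from cell (8,3)
  next x-line at t=0.4659, next y-line at t=3.2455; Δt_x=1.0353, Δt_y=3.8637
    x: enter (9,3) at t=0.4659 ← occupied
  → r_3 = 0.4659
beam 4: φ=0°, α=30°
  dir = (cos 30°, sin 30°) = (0.8660, 0.5000); from cell (8,3)
  next x-line at t=0.5196, next y-line at t=0.3200; Δt_x=1.1547, Δt_y=2.0000
    y: enter (8,4) at t=0.3200
    x: enter (9,4) at t=0.5196 ← occupied
  → r_4 = 0.5196
beam 5: φ=45°, α=75°
  dir = (cos 75°, sin 75°) = (0.2588, 0.9659); from cell (8,3)
  next x-line at t=1.7387, next y-line at t=0.1656; Δt_x=3.8637, Δt_y=1.0353
    y: enter (8,4) at t=0.1656
    y: enter (8,5) at t=1.2009
    x: enter (9,5) at t=1.7387 ← occupied
  → r_5 = 1.7387
beam 6: φ=90°, α=120°
  dir = (cos 120°, sin 120°) = (-0.5000, 0.8660); from cell (8,3)
  next x-line at t=1.1000, next y-line at t=0.1848; Δt_x=2.0000, Δt_y=1.1547
    y: enter (8,4) at t=0.1848
    x: enter (7,4) at t=1.1000
    y: enter (7,5) at t=1.3395
    y: enter (7,6) at t=2.4942
    x: enter (6,6) at t=3.1000
    y: enter (6,7) at t=3.6489
    y: enter (6,8) at t=4.8036
    x: enter (5,8) at t=5.1000
    y: enter (5,9) at t=5.9583 ← occupied
  → r_6 = 5.9583
beam 7: φ=135°, α=165°
  dir = (cos 165°, sin 165°) = (-0.9659, 0.2588); from cell (8,3)
  next x-line at t=0.5694, next y-line at t=0.6182; Δt_x=1.0353, Δt_y=3.8637
    x: enter (7,3) at t=0.5694
    y: enter (7,4) at t=0.6182
    x: enter (6,4) at t=1.6047
    x: enter (5,4) at t=2.6400
    x: enter (4,4) at t=3.6752
    y: enter (4,5) at t=4.4819
    x: enter (3,5) at t=4.7105
    x: enter (2,5) at t=5.7458 ← occupied
  → r_7 = 5.7458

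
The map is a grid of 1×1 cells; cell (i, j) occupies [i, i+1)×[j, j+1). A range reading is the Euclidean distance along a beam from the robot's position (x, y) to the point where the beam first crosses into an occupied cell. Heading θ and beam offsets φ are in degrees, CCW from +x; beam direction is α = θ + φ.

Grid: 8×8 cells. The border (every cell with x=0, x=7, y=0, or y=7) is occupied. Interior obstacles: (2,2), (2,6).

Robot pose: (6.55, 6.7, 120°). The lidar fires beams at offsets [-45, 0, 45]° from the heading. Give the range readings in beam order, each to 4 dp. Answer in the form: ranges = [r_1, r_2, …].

beam 1: φ=-45°, α=75°
  d=(0.2588,0.9659)  start (6,6)  tX=1.7387 tY=0.3106  stride 1/|dx|=3.8637 1/|dy|=1.0353
    cross y-line → (6,7), t=0.3106 (wall)
  → r_1 = 0.3106
beam 2: φ=0°, α=120°
  d=(-0.5000,0.8660)  start (6,6)  tX=1.1000 tY=0.3464  stride 1/|dx|=2.0000 1/|dy|=1.1547
    cross y-line → (6,7), t=0.3464 (wall)
  → r_2 = 0.3464
beam 3: φ=45°, α=165°
  d=(-0.9659,0.2588)  start (6,6)  tX=0.5694 tY=1.1591  stride 1/|dx|=1.0353 1/|dy|=3.8637
    cross x-line → (5,6), t=0.5694
    cross y-line → (5,7), t=1.1591 (wall)
  → r_3 = 1.1591

ranges = [0.3106, 0.3464, 1.1591]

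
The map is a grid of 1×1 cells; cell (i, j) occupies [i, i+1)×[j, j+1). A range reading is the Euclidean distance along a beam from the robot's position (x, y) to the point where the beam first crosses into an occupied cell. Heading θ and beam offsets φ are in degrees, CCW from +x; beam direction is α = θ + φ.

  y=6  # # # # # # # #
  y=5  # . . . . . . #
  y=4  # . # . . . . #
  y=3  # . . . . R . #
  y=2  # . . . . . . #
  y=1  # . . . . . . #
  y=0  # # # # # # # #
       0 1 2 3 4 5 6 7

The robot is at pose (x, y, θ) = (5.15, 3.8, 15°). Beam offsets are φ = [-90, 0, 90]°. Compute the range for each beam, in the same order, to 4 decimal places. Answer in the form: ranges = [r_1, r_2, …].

beam 1: φ=-90°, α=285°
  direction (0.2588, -0.9659); cell (5,3); t to first gridline: x 3.2841, y 0.8282 (then +3.8637 / +1.0353)
    (5,2) via y @ 0.8282
    (5,1) via y @ 1.8635
    (5,0) via y @ 2.8988  # hit
  → r_1 = 2.8988
beam 2: φ=0°, α=15°
  direction (0.9659, 0.2588); cell (5,3); t to first gridline: x 0.8800, y 0.7727 (then +1.0353 / +3.8637)
    (5,4) via y @ 0.7727
    (6,4) via x @ 0.8800
    (7,4) via x @ 1.9153  # hit
  → r_2 = 1.9153
beam 3: φ=90°, α=105°
  direction (-0.2588, 0.9659); cell (5,3); t to first gridline: x 0.5796, y 0.2071 (then +3.8637 / +1.0353)
    (5,4) via y @ 0.2071
    (4,4) via x @ 0.5796
    (4,5) via y @ 1.2423
    (4,6) via y @ 2.2776  # hit
  → r_3 = 2.2776

ranges = [2.8988, 1.9153, 2.2776]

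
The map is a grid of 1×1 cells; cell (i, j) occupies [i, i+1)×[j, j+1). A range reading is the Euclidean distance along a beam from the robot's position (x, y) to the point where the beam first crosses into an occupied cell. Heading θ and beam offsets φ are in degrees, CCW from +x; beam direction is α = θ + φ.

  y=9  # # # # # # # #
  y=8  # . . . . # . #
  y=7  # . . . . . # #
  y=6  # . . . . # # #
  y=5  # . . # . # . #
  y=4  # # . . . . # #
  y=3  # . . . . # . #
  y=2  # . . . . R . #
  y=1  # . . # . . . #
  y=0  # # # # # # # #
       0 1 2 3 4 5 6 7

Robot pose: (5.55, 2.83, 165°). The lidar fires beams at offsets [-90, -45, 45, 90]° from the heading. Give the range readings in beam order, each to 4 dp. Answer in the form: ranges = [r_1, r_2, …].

beam 1: φ=-90°, α=75°
  direction (0.2588, 0.9659); cell (5,2); t to first gridline: x 1.7387, y 0.1760 (then +3.8637 / +1.0353)
    (5,3) via y @ 0.1760  # hit
  → r_1 = 0.1760
beam 2: φ=-45°, α=120°
  direction (-0.5000, 0.8660); cell (5,2); t to first gridline: x 1.1000, y 0.1963 (then +2.0000 / +1.1547)
    (5,3) via y @ 0.1963  # hit
  → r_2 = 0.1963
beam 3: φ=45°, α=210°
  direction (-0.8660, -0.5000); cell (5,2); t to first gridline: x 0.6351, y 1.6600 (then +1.1547 / +2.0000)
    (4,2) via x @ 0.6351
    (4,1) via y @ 1.6600
    (3,1) via x @ 1.7898  # hit
  → r_3 = 1.7898
beam 4: φ=90°, α=255°
  direction (-0.2588, -0.9659); cell (5,2); t to first gridline: x 2.1250, y 0.8593 (then +3.8637 / +1.0353)
    (5,1) via y @ 0.8593
    (5,0) via y @ 1.8946  # hit
  → r_4 = 1.8946

ranges = [0.1760, 0.1963, 1.7898, 1.8946]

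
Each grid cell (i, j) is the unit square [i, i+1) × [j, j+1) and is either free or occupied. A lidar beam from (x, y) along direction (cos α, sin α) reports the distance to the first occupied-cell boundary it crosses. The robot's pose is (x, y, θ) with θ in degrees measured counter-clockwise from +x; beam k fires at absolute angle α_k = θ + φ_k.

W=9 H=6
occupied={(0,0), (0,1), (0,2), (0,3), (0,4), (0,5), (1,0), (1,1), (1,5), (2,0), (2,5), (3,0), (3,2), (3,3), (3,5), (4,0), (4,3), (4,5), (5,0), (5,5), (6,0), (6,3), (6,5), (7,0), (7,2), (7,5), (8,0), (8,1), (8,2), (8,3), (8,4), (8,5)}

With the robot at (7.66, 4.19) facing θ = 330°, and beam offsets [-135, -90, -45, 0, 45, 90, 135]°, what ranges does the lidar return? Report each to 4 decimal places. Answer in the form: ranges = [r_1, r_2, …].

beam 1: φ=-135°, α=195°
  cosα=-0.9659 sinα=-0.2588 | (7,4) | tMaxX 0.6833 tMaxY 0.7341 | tΔX 1.0353 tΔY 3.8637
    t=0.6833 [x] (6,4)
    t=0.7341 [y] (6,3) — stop
  → r_1 = 0.7341
beam 2: φ=-90°, α=240°
  cosα=-0.5000 sinα=-0.8660 | (7,4) | tMaxX 1.3200 tMaxY 0.2194 | tΔX 2.0000 tΔY 1.1547
    t=0.2194 [y] (7,3)
    t=1.3200 [x] (6,3) — stop
  → r_2 = 1.3200
beam 3: φ=-45°, α=285°
  cosα=0.2588 sinα=-0.9659 | (7,4) | tMaxX 1.3137 tMaxY 0.1967 | tΔX 3.8637 tΔY 1.0353
    t=0.1967 [y] (7,3)
    t=1.2320 [y] (7,2) — stop
  → r_3 = 1.2320
beam 4: φ=0°, α=330°
  cosα=0.8660 sinα=-0.5000 | (7,4) | tMaxX 0.3926 tMaxY 0.3800 | tΔX 1.1547 tΔY 2.0000
    t=0.3800 [y] (7,3)
    t=0.3926 [x] (8,3) — stop
  → r_4 = 0.3926
beam 5: φ=45°, α=15°
  cosα=0.9659 sinα=0.2588 | (7,4) | tMaxX 0.3520 tMaxY 3.1296 | tΔX 1.0353 tΔY 3.8637
    t=0.3520 [x] (8,4) — stop
  → r_5 = 0.3520
beam 6: φ=90°, α=60°
  cosα=0.5000 sinα=0.8660 | (7,4) | tMaxX 0.6800 tMaxY 0.9353 | tΔX 2.0000 tΔY 1.1547
    t=0.6800 [x] (8,4) — stop
  → r_6 = 0.6800
beam 7: φ=135°, α=105°
  cosα=-0.2588 sinα=0.9659 | (7,4) | tMaxX 2.5500 tMaxY 0.8386 | tΔX 3.8637 tΔY 1.0353
    t=0.8386 [y] (7,5) — stop
  → r_7 = 0.8386

ranges = [0.7341, 1.3200, 1.2320, 0.3926, 0.3520, 0.6800, 0.8386]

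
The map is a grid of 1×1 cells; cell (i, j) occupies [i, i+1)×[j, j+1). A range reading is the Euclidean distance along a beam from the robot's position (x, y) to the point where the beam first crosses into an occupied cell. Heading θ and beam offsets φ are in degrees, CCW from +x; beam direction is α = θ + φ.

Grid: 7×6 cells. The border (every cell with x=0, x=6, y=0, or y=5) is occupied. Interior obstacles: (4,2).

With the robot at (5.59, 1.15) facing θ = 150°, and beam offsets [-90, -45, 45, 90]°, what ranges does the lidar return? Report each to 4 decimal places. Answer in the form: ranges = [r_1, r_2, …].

ranges = [0.8200, 3.9858, 0.5796, 0.1732]

beam 1: φ=-90°, α=60°
  cosα=0.5000 sinα=0.8660 | (5,1) | tMaxX 0.8200 tMaxY 0.9815 | tΔX 2.0000 tΔY 1.1547
    t=0.8200 [x] (6,1) — stop
  → r_1 = 0.8200
beam 2: φ=-45°, α=105°
  cosα=-0.2588 sinα=0.9659 | (5,1) | tMaxX 2.2796 tMaxY 0.8800 | tΔX 3.8637 tΔY 1.0353
    t=0.8800 [y] (5,2)
    t=1.9153 [y] (5,3)
    t=2.2796 [x] (4,3)
    t=2.9505 [y] (4,4)
    t=3.9858 [y] (4,5) — stop
  → r_2 = 3.9858
beam 3: φ=45°, α=195°
  cosα=-0.9659 sinα=-0.2588 | (5,1) | tMaxX 0.6108 tMaxY 0.5796 | tΔX 1.0353 tΔY 3.8637
    t=0.5796 [y] (5,0) — stop
  → r_3 = 0.5796
beam 4: φ=90°, α=240°
  cosα=-0.5000 sinα=-0.8660 | (5,1) | tMaxX 1.1800 tMaxY 0.1732 | tΔX 2.0000 tΔY 1.1547
    t=0.1732 [y] (5,0) — stop
  → r_4 = 0.1732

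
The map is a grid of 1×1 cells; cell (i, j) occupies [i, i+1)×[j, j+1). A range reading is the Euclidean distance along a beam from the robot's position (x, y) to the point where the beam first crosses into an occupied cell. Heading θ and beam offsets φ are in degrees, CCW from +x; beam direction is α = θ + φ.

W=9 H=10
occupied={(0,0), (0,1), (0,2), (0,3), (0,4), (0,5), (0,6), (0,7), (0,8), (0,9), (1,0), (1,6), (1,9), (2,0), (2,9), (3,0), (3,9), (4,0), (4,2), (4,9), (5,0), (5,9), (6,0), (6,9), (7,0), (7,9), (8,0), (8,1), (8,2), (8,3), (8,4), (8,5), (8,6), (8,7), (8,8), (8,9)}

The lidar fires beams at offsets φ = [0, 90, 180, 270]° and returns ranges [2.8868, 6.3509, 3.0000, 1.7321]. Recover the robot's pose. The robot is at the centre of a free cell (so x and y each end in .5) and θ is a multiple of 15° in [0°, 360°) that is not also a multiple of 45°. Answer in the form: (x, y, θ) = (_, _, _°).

The pose lattice has 54·16 = 864 candidates. Test each by forward raycasting.
  (6.5, 4.5, 120°): beam 1 = 5.1962 ≠ 2.8868 ✗
  (6.5, 2.5, 195°): beam 1 = 1.5529 ≠ 2.8868 ✗
  (2.5, 5.5, 105°): beam 1 = 3.6235 ≠ 2.8868 ✗
  (4.5, 3.5, 150°): beam 1 = 4.0415 ≠ 2.8868 ✗
  …
  (6.5, 6.5, 120°): r_1=2.8868, r_2=6.3509, r_3=3.0000, r_4=1.7321 — all match ✓
Unique over the lattice → pose = (6.5, 6.5, 120°).

(x, y, θ) = (6.5, 6.5, 120°)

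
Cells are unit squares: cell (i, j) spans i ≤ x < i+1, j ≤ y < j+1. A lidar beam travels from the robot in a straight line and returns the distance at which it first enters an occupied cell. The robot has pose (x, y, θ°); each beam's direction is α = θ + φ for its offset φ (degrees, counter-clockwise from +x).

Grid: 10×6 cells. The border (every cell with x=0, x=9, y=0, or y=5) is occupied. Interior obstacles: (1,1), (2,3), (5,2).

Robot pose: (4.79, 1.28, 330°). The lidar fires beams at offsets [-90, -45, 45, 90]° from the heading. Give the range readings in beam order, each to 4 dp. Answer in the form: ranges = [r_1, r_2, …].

ranges = [0.3233, 0.2899, 4.3585, 0.8314]

beam 1: φ=-90°, α=240°
  direction (-0.5000, -0.8660); cell (4,1); t to first gridline: x 1.5800, y 0.3233 (then +2.0000 / +1.1547)
    (4,0) via y @ 0.3233  # hit
  → r_1 = 0.3233
beam 2: φ=-45°, α=285°
  direction (0.2588, -0.9659); cell (4,1); t to first gridline: x 0.8114, y 0.2899 (then +3.8637 / +1.0353)
    (4,0) via y @ 0.2899  # hit
  → r_2 = 0.2899
beam 3: φ=45°, α=15°
  direction (0.9659, 0.2588); cell (4,1); t to first gridline: x 0.2174, y 2.7819 (then +1.0353 / +3.8637)
    (5,1) via x @ 0.2174
    (6,1) via x @ 1.2527
    (7,1) via x @ 2.2880
    (7,2) via y @ 2.7819
    (8,2) via x @ 3.3232
    (9,2) via x @ 4.3585  # hit
  → r_3 = 4.3585
beam 4: φ=90°, α=60°
  direction (0.5000, 0.8660); cell (4,1); t to first gridline: x 0.4200, y 0.8314 (then +2.0000 / +1.1547)
    (5,1) via x @ 0.4200
    (5,2) via y @ 0.8314  # hit
  → r_4 = 0.8314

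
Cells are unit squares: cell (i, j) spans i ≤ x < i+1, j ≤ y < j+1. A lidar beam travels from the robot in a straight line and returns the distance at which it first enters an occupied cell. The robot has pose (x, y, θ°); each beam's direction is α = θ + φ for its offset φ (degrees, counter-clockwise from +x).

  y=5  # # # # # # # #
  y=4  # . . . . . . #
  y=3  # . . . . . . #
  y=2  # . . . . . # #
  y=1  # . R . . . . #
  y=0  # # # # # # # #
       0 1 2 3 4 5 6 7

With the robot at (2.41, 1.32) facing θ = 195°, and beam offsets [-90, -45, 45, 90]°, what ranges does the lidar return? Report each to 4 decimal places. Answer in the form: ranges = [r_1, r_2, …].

ranges = [3.8098, 1.6281, 0.3695, 0.3313]

beam 1: φ=-90°, α=105°
  cosα=-0.2588 sinα=0.9659 | (2,1) | tMaxX 1.5841 tMaxY 0.7040 | tΔX 3.8637 tΔY 1.0353
    t=0.7040 [y] (2,2)
    t=1.5841 [x] (1,2)
    t=1.7393 [y] (1,3)
    t=2.7745 [y] (1,4)
    t=3.8098 [y] (1,5) — stop
  → r_1 = 3.8098
beam 2: φ=-45°, α=150°
  cosα=-0.8660 sinα=0.5000 | (2,1) | tMaxX 0.4734 tMaxY 1.3600 | tΔX 1.1547 tΔY 2.0000
    t=0.4734 [x] (1,1)
    t=1.3600 [y] (1,2)
    t=1.6281 [x] (0,2) — stop
  → r_2 = 1.6281
beam 3: φ=45°, α=240°
  cosα=-0.5000 sinα=-0.8660 | (2,1) | tMaxX 0.8200 tMaxY 0.3695 | tΔX 2.0000 tΔY 1.1547
    t=0.3695 [y] (2,0) — stop
  → r_3 = 0.3695
beam 4: φ=90°, α=285°
  cosα=0.2588 sinα=-0.9659 | (2,1) | tMaxX 2.2796 tMaxY 0.3313 | tΔX 3.8637 tΔY 1.0353
    t=0.3313 [y] (2,0) — stop
  → r_4 = 0.3313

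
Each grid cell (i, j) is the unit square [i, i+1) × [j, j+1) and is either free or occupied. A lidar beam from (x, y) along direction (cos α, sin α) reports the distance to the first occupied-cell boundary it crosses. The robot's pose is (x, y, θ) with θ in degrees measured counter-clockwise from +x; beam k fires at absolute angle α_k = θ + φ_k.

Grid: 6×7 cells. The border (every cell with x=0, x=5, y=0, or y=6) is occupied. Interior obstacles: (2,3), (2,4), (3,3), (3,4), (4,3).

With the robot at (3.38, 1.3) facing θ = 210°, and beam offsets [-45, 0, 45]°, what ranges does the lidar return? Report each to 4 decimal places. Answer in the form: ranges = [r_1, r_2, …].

beam 1: φ=-45°, α=165°
  direction (-0.9659, 0.2588); cell (3,1); t to first gridline: x 0.3934, y 2.7046 (then +1.0353 / +3.8637)
    (2,1) via x @ 0.3934
    (1,1) via x @ 1.4287
    (0,1) via x @ 2.4640  # hit
  → r_1 = 2.4640
beam 2: φ=0°, α=210°
  direction (-0.8660, -0.5000); cell (3,1); t to first gridline: x 0.4388, y 0.6000 (then +1.1547 / +2.0000)
    (2,1) via x @ 0.4388
    (2,0) via y @ 0.6000  # hit
  → r_2 = 0.6000
beam 3: φ=45°, α=255°
  direction (-0.2588, -0.9659); cell (3,1); t to first gridline: x 1.4682, y 0.3106 (then +3.8637 / +1.0353)
    (3,0) via y @ 0.3106  # hit
  → r_3 = 0.3106

ranges = [2.4640, 0.6000, 0.3106]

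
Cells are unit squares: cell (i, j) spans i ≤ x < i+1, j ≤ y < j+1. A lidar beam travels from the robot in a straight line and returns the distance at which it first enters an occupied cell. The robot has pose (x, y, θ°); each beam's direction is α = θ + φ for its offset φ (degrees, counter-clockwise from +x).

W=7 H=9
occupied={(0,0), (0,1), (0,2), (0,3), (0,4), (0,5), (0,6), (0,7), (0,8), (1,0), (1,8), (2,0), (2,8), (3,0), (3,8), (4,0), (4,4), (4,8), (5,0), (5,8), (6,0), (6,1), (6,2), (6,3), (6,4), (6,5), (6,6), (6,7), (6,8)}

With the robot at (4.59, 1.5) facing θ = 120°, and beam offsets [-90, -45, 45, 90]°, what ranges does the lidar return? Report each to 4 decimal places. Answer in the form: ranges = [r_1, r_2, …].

ranges = [1.6281, 5.4478, 3.7166, 1.0000]

beam 1: φ=-90°, α=30°
  direction (0.8660, 0.5000); cell (4,1); t to first gridline: x 0.4734, y 1.0000 (then +1.1547 / +2.0000)
    (5,1) via x @ 0.4734
    (5,2) via y @ 1.0000
    (6,2) via x @ 1.6281  # hit
  → r_1 = 1.6281
beam 2: φ=-45°, α=75°
  direction (0.2588, 0.9659); cell (4,1); t to first gridline: x 1.5841, y 0.5176 (then +3.8637 / +1.0353)
    (4,2) via y @ 0.5176
    (4,3) via y @ 1.5529
    (5,3) via x @ 1.5841
    (5,4) via y @ 2.5882
    (5,5) via y @ 3.6235
    (5,6) via y @ 4.6587
    (6,6) via x @ 5.4478  # hit
  → r_2 = 5.4478
beam 3: φ=45°, α=165°
  direction (-0.9659, 0.2588); cell (4,1); t to first gridline: x 0.6108, y 1.9319 (then +1.0353 / +3.8637)
    (3,1) via x @ 0.6108
    (2,1) via x @ 1.6461
    (2,2) via y @ 1.9319
    (1,2) via x @ 2.6814
    (0,2) via x @ 3.7166  # hit
  → r_3 = 3.7166
beam 4: φ=90°, α=210°
  direction (-0.8660, -0.5000); cell (4,1); t to first gridline: x 0.6813, y 1.0000 (then +1.1547 / +2.0000)
    (3,1) via x @ 0.6813
    (3,0) via y @ 1.0000  # hit
  → r_4 = 1.0000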